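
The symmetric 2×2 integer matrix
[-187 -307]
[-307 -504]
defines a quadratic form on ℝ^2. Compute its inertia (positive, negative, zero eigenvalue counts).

step 0: pivot -187 → sign −
step 1: pivot 1/187 → sign +
signature = (1, 1, 0)

Answer: (1, 1, 0)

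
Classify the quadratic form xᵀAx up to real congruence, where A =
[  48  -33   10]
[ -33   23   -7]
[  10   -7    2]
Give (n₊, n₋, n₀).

Answer: (2, 1, 0)

Derivation:
step 0: pivot 48 → sign +
step 1: pivot 5/16 → sign +
step 2: pivot -2/15 → sign −
signature = (2, 1, 0)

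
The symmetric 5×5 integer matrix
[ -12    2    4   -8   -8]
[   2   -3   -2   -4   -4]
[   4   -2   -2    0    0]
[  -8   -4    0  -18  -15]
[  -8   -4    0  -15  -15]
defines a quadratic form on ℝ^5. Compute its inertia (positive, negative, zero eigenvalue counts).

step 0: pivot -12 → sign −
step 1: pivot -8/3 → sign −
step 2: pivot -2 → sign −
step 3: pivot 3/2 → sign +
step 4: row/col 4 already zero → sign 0
signature = (1, 3, 1)

Answer: (1, 3, 1)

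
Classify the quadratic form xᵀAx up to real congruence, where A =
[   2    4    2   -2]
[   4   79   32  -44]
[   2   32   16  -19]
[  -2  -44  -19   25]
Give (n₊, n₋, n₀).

step 0: pivot 2 → sign +
step 1: pivot 71 → sign +
step 2: pivot 210/71 → sign +
step 3: pivot -3/70 → sign −
signature = (3, 1, 0)

Answer: (3, 1, 0)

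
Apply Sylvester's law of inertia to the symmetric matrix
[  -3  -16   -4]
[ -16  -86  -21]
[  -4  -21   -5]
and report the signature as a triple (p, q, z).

step 0: pivot -3 → sign −
step 1: pivot -2/3 → sign −
step 2: pivot 1/2 → sign +
signature = (1, 2, 0)

Answer: (1, 2, 0)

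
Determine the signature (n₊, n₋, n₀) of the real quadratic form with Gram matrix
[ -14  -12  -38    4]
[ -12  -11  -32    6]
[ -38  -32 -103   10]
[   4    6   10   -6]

step 0: pivot -14 → sign −
step 1: pivot -5/7 → sign −
step 2: pivot 3/5 → sign +
step 3: pivot 2 → sign +
signature = (2, 2, 0)

Answer: (2, 2, 0)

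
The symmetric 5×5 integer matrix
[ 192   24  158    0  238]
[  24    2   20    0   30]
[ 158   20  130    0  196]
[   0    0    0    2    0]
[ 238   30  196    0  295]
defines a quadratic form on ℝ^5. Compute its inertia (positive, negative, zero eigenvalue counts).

Answer: (3, 2, 0)

Derivation:
step 0: pivot 192 → sign +
step 1: pivot -1 → sign −
step 2: pivot 1/24 → sign +
step 3: pivot 2 → sign +
step 4: pivot -1 → sign −
signature = (3, 2, 0)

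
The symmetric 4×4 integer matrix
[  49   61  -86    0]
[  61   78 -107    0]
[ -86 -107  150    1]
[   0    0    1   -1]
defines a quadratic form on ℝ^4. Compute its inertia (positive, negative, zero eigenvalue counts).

Answer: (3, 1, 0)

Derivation:
step 0: pivot 49 → sign +
step 1: pivot 101/49 → sign +
step 2: pivot -95/101 → sign −
step 3: pivot 6/95 → sign +
signature = (3, 1, 0)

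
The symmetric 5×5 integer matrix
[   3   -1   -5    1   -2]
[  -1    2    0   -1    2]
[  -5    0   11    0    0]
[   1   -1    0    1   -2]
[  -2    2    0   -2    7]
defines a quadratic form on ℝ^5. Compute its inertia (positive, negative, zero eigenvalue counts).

step 0: pivot 3 → sign +
step 1: pivot 5/3 → sign +
step 2: pivot 1 → sign +
step 3: pivot -3/5 → sign −
step 4: pivot 3 → sign +
signature = (4, 1, 0)

Answer: (4, 1, 0)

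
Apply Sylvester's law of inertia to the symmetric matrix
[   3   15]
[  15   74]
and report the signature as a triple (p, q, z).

Answer: (1, 1, 0)

Derivation:
step 0: pivot 3 → sign +
step 1: pivot -1 → sign −
signature = (1, 1, 0)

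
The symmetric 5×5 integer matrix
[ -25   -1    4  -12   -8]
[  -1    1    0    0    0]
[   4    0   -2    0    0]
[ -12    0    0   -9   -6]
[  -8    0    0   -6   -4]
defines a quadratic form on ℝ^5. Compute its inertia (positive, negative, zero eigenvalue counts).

step 0: pivot -25 → sign −
step 1: pivot 26/25 → sign +
step 2: pivot -18/13 → sign −
step 3: pivot -1 → sign −
step 4: row/col 4 already zero → sign 0
signature = (1, 3, 1)

Answer: (1, 3, 1)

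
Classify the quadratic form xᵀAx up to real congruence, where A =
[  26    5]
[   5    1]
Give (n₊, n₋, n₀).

step 0: pivot 26 → sign +
step 1: pivot 1/26 → sign +
signature = (2, 0, 0)

Answer: (2, 0, 0)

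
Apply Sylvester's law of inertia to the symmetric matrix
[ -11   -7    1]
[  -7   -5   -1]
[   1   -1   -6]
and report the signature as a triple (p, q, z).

Answer: (0, 3, 0)

Derivation:
step 0: pivot -11 → sign −
step 1: pivot -6/11 → sign −
step 2: pivot -1 → sign −
signature = (0, 3, 0)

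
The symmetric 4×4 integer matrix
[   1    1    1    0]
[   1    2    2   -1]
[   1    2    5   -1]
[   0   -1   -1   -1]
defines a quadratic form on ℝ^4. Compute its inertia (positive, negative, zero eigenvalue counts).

step 0: pivot 1 → sign +
step 1: pivot 1 → sign +
step 2: pivot 3 → sign +
step 3: pivot -2 → sign −
signature = (3, 1, 0)

Answer: (3, 1, 0)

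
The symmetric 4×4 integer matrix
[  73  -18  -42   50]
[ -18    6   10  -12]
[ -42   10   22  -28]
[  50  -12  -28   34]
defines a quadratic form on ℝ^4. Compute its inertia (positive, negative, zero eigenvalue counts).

step 0: pivot 73 → sign +
step 1: pivot 114/73 → sign +
step 2: pivot -128/57 → sign −
step 3: row/col 3 already zero → sign 0
signature = (2, 1, 1)

Answer: (2, 1, 1)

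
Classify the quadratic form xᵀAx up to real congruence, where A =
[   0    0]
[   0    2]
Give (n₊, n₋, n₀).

Answer: (1, 0, 1)

Derivation:
step 0: pivot 2 → sign +
step 1: row/col 1 already zero → sign 0
signature = (1, 0, 1)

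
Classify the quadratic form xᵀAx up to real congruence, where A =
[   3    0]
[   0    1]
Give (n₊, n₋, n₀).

step 0: pivot 3 → sign +
step 1: pivot 1 → sign +
signature = (2, 0, 0)

Answer: (2, 0, 0)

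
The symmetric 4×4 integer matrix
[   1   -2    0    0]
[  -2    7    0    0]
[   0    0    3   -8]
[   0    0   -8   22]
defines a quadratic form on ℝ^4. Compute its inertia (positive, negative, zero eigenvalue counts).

step 0: pivot 1 → sign +
step 1: pivot 3 → sign +
step 2: pivot 3 → sign +
step 3: pivot 2/3 → sign +
signature = (4, 0, 0)

Answer: (4, 0, 0)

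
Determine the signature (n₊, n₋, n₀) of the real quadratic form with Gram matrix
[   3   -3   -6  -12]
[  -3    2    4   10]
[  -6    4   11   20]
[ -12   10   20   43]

Answer: (2, 2, 0)

Derivation:
step 0: pivot 3 → sign +
step 1: pivot -1 → sign −
step 2: pivot 3 → sign +
step 3: pivot -1 → sign −
signature = (2, 2, 0)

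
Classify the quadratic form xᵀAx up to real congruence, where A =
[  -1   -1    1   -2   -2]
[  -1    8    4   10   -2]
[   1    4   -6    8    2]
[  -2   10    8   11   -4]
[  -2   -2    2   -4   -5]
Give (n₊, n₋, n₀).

step 0: pivot -1 → sign −
step 1: pivot 9 → sign +
step 2: pivot -6 → sign −
step 3: pivot -1/3 → sign −
step 4: pivot -1 → sign −
signature = (1, 4, 0)

Answer: (1, 4, 0)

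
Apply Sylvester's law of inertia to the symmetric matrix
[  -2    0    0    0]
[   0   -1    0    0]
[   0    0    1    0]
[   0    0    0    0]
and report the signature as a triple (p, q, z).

step 0: pivot -2 → sign −
step 1: pivot -1 → sign −
step 2: pivot 1 → sign +
step 3: row/col 3 already zero → sign 0
signature = (1, 2, 1)

Answer: (1, 2, 1)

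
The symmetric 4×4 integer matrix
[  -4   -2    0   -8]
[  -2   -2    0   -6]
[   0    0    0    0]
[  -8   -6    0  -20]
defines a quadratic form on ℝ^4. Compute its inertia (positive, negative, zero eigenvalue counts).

Answer: (0, 2, 2)

Derivation:
step 0: pivot -4 → sign −
step 1: pivot -1 → sign −
step 2: row/col 2 already zero → sign 0
step 3: row/col 3 already zero → sign 0
signature = (0, 2, 2)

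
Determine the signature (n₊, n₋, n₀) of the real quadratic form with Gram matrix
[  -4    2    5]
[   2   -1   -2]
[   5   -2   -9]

step 0: pivot -4 → sign −
step 1: pivot -11/4 → sign −
step 2: pivot 1/11 → sign +
signature = (1, 2, 0)

Answer: (1, 2, 0)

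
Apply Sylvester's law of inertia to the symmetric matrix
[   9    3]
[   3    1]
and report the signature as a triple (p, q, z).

Answer: (1, 0, 1)

Derivation:
step 0: pivot 9 → sign +
step 1: row/col 1 already zero → sign 0
signature = (1, 0, 1)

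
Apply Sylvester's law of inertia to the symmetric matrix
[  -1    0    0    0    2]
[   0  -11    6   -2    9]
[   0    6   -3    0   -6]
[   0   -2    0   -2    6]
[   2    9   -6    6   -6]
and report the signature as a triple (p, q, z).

Answer: (2, 3, 0)

Derivation:
step 0: pivot -1 → sign −
step 1: pivot -11 → sign −
step 2: pivot 3/11 → sign +
step 3: pivot -6 → sign −
step 4: pivot 1 → sign +
signature = (2, 3, 0)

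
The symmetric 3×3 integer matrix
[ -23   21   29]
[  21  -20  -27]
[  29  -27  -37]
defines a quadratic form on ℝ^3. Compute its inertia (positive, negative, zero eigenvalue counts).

Answer: (0, 3, 0)

Derivation:
step 0: pivot -23 → sign −
step 1: pivot -19/23 → sign −
step 2: pivot -2/19 → sign −
signature = (0, 3, 0)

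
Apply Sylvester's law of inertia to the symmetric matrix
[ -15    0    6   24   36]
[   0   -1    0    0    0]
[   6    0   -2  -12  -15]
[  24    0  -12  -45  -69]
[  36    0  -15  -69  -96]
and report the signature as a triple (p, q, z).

step 0: pivot -15 → sign −
step 1: pivot -1 → sign −
step 2: pivot 2/5 → sign +
step 3: pivot -21 → sign −
step 4: pivot 3/14 → sign +
signature = (2, 3, 0)

Answer: (2, 3, 0)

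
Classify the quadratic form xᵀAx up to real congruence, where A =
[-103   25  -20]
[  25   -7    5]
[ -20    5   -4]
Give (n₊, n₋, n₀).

step 0: pivot -103 → sign −
step 1: pivot -96/103 → sign −
step 2: pivot -3/32 → sign −
signature = (0, 3, 0)

Answer: (0, 3, 0)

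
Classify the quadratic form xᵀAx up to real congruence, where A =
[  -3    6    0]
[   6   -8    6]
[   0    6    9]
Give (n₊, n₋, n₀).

step 0: pivot -3 → sign −
step 1: pivot 4 → sign +
step 2: row/col 2 already zero → sign 0
signature = (1, 1, 1)

Answer: (1, 1, 1)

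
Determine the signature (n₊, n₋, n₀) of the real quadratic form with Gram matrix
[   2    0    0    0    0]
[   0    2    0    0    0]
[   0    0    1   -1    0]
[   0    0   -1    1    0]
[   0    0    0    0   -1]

Answer: (3, 1, 1)

Derivation:
step 0: pivot 2 → sign +
step 1: pivot 2 → sign +
step 2: pivot 1 → sign +
step 3: pivot -1 → sign −
step 4: row/col 4 already zero → sign 0
signature = (3, 1, 1)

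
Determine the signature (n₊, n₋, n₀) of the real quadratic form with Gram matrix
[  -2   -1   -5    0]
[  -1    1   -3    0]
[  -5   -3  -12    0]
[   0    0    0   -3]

step 0: pivot -2 → sign −
step 1: pivot 3/2 → sign +
step 2: pivot 1/3 → sign +
step 3: pivot -3 → sign −
signature = (2, 2, 0)

Answer: (2, 2, 0)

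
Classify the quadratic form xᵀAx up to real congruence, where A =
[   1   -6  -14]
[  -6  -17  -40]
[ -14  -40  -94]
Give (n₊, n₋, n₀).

step 0: pivot 1 → sign +
step 1: pivot -53 → sign −
step 2: pivot 6/53 → sign +
signature = (2, 1, 0)

Answer: (2, 1, 0)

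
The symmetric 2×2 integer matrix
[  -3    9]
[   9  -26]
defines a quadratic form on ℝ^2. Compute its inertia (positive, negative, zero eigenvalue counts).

Answer: (1, 1, 0)

Derivation:
step 0: pivot -3 → sign −
step 1: pivot 1 → sign +
signature = (1, 1, 0)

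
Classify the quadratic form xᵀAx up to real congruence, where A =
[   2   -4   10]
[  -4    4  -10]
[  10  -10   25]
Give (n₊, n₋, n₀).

Answer: (1, 1, 1)

Derivation:
step 0: pivot 2 → sign +
step 1: pivot -4 → sign −
step 2: row/col 2 already zero → sign 0
signature = (1, 1, 1)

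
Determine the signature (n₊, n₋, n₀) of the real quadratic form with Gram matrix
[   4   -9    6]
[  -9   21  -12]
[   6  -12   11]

step 0: pivot 4 → sign +
step 1: pivot 3/4 → sign +
step 2: pivot -1 → sign −
signature = (2, 1, 0)

Answer: (2, 1, 0)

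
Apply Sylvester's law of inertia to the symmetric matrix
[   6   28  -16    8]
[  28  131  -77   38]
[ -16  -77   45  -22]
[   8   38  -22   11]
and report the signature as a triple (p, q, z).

step 0: pivot 6 → sign +
step 1: pivot 1/3 → sign +
step 2: pivot -14 → sign −
step 3: pivot 1/7 → sign +
signature = (3, 1, 0)

Answer: (3, 1, 0)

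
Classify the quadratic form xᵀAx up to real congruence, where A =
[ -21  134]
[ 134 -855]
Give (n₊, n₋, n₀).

Answer: (1, 1, 0)

Derivation:
step 0: pivot -21 → sign −
step 1: pivot 1/21 → sign +
signature = (1, 1, 0)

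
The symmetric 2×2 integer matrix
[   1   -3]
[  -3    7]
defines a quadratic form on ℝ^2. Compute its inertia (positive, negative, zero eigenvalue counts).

Answer: (1, 1, 0)

Derivation:
step 0: pivot 1 → sign +
step 1: pivot -2 → sign −
signature = (1, 1, 0)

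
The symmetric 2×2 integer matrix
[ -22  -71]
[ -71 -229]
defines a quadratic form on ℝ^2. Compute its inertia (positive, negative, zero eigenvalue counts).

step 0: pivot -22 → sign −
step 1: pivot 3/22 → sign +
signature = (1, 1, 0)

Answer: (1, 1, 0)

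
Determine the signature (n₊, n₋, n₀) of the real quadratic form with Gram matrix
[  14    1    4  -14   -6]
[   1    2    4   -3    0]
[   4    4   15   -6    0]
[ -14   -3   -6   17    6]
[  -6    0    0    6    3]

Answer: (5, 0, 0)

Derivation:
step 0: pivot 14 → sign +
step 1: pivot 27/14 → sign +
step 2: pivot 181/27 → sign +
step 3: pivot 75/181 → sign +
step 4: pivot 3/25 → sign +
signature = (5, 0, 0)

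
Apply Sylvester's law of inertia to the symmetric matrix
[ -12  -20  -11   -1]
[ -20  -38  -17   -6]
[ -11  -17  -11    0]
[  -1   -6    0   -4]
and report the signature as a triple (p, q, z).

Answer: (1, 3, 0)

Derivation:
step 0: pivot -12 → sign −
step 1: pivot -14/3 → sign −
step 2: pivot -15/28 → sign −
step 3: pivot 3/10 → sign +
signature = (1, 3, 0)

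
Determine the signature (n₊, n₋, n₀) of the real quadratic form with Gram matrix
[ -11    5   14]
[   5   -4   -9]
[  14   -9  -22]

step 0: pivot -11 → sign −
step 1: pivot -19/11 → sign −
step 2: pivot -3/19 → sign −
signature = (0, 3, 0)

Answer: (0, 3, 0)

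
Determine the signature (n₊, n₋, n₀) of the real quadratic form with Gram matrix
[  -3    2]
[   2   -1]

step 0: pivot -3 → sign −
step 1: pivot 1/3 → sign +
signature = (1, 1, 0)

Answer: (1, 1, 0)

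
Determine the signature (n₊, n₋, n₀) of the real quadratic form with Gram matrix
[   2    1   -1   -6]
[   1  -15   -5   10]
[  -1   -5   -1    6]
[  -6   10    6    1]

Answer: (1, 3, 0)

Derivation:
step 0: pivot 2 → sign +
step 1: pivot -31/2 → sign −
step 2: pivot -6/31 → sign −
step 3: pivot -3 → sign −
signature = (1, 3, 0)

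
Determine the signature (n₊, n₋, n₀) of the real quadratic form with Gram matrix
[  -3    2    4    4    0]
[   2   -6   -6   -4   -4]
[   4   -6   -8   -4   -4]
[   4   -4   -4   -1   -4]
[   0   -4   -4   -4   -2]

step 0: pivot -3 → sign −
step 1: pivot -14/3 → sign −
step 2: pivot -2/7 → sign −
step 3: pivot 23 → sign +
step 4: pivot -6/23 → sign −
signature = (1, 4, 0)

Answer: (1, 4, 0)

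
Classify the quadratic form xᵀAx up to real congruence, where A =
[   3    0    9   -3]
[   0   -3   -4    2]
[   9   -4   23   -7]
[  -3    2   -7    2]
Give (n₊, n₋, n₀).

Answer: (2, 1, 1)

Derivation:
step 0: pivot 3 → sign +
step 1: pivot -3 → sign −
step 2: pivot 4/3 → sign +
step 3: row/col 3 already zero → sign 0
signature = (2, 1, 1)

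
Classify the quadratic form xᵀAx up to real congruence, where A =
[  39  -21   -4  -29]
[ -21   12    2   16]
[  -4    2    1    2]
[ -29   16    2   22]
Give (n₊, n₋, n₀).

step 0: pivot 39 → sign +
step 1: pivot 9/13 → sign +
step 2: pivot 5/9 → sign +
step 3: pivot -6/5 → sign −
signature = (3, 1, 0)

Answer: (3, 1, 0)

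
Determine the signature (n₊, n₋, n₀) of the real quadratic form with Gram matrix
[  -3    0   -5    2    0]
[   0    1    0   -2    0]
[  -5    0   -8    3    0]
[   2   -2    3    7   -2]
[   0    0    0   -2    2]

step 0: pivot -3 → sign −
step 1: pivot 1 → sign +
step 2: pivot 1/3 → sign +
step 3: pivot 4 → sign +
step 4: pivot 1 → sign +
signature = (4, 1, 0)

Answer: (4, 1, 0)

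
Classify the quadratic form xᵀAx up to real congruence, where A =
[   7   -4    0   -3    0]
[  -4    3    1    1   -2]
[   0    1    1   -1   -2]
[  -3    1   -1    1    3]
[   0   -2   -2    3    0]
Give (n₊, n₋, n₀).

step 0: pivot 7 → sign +
step 1: pivot 5/7 → sign +
step 2: pivot -2/5 → sign −
step 3: pivot -1 → sign −
step 4: pivot -3 → sign −
signature = (2, 3, 0)

Answer: (2, 3, 0)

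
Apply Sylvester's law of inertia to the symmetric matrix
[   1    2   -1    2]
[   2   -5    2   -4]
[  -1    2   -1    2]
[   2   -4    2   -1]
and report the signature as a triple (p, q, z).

Answer: (2, 2, 0)

Derivation:
step 0: pivot 1 → sign +
step 1: pivot -9 → sign −
step 2: pivot -2/9 → sign −
step 3: pivot 3 → sign +
signature = (2, 2, 0)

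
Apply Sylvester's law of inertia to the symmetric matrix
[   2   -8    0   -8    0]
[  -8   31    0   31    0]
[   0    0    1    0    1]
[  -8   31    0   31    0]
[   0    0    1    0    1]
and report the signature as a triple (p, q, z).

step 0: pivot 2 → sign +
step 1: pivot -1 → sign −
step 2: pivot 1 → sign +
step 3: row/col 3 already zero → sign 0
step 4: row/col 4 already zero → sign 0
signature = (2, 1, 2)

Answer: (2, 1, 2)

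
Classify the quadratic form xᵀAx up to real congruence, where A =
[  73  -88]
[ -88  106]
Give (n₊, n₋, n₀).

step 0: pivot 73 → sign +
step 1: pivot -6/73 → sign −
signature = (1, 1, 0)

Answer: (1, 1, 0)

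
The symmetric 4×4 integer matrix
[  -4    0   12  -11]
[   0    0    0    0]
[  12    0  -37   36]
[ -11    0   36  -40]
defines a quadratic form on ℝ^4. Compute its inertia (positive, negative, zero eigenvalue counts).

step 0: pivot -4 → sign −
step 1: pivot -1 → sign −
step 2: pivot -3/4 → sign −
step 3: row/col 3 already zero → sign 0
signature = (0, 3, 1)

Answer: (0, 3, 1)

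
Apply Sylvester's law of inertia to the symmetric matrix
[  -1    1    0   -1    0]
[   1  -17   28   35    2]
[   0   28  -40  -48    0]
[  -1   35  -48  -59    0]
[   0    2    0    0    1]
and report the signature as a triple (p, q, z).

Answer: (1, 3, 1)

Derivation:
step 0: pivot -1 → sign −
step 1: pivot -16 → sign −
step 2: pivot 9 → sign +
step 3: pivot -4/9 → sign −
step 4: row/col 4 already zero → sign 0
signature = (1, 3, 1)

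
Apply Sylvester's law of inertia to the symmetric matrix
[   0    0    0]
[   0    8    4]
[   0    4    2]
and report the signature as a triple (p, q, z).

Answer: (1, 0, 2)

Derivation:
step 0: pivot 8 → sign +
step 1: row/col 1 already zero → sign 0
step 2: row/col 2 already zero → sign 0
signature = (1, 0, 2)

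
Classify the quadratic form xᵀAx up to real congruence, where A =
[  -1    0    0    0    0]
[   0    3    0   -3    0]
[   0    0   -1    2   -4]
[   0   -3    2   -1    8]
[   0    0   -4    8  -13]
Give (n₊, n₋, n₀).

step 0: pivot -1 → sign −
step 1: pivot 3 → sign +
step 2: pivot -1 → sign −
step 3: pivot 3 → sign +
step 4: row/col 4 already zero → sign 0
signature = (2, 2, 1)

Answer: (2, 2, 1)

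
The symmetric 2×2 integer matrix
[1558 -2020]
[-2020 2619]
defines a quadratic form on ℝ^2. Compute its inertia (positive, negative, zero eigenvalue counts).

step 0: pivot 1558 → sign +
step 1: pivot 1/779 → sign +
signature = (2, 0, 0)

Answer: (2, 0, 0)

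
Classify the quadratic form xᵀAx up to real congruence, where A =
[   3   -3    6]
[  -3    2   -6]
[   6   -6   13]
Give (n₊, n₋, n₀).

Answer: (2, 1, 0)

Derivation:
step 0: pivot 3 → sign +
step 1: pivot -1 → sign −
step 2: pivot 1 → sign +
signature = (2, 1, 0)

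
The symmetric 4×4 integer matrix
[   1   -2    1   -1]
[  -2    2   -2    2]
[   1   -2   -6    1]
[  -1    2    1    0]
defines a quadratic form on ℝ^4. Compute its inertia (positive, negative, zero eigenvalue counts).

Answer: (1, 3, 0)

Derivation:
step 0: pivot 1 → sign +
step 1: pivot -2 → sign −
step 2: pivot -7 → sign −
step 3: pivot -3/7 → sign −
signature = (1, 3, 0)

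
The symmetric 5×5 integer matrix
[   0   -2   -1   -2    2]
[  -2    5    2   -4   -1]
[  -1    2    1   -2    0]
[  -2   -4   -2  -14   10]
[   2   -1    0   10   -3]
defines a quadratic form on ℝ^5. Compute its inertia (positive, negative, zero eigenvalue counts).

Answer: (3, 2, 0)

Derivation:
step 0: pivot 5 → sign +
step 1: pivot -4/5 → sign −
step 2: pivot 1/4 → sign +
step 3: pivot -2 → sign −
step 4: pivot 2 → sign +
signature = (3, 2, 0)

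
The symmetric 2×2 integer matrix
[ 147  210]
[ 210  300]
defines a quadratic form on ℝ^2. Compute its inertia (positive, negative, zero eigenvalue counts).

step 0: pivot 147 → sign +
step 1: row/col 1 already zero → sign 0
signature = (1, 0, 1)

Answer: (1, 0, 1)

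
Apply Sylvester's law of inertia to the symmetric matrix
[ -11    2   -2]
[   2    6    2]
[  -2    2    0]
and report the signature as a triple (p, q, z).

step 0: pivot -11 → sign −
step 1: pivot 70/11 → sign +
step 2: pivot -2/35 → sign −
signature = (1, 2, 0)

Answer: (1, 2, 0)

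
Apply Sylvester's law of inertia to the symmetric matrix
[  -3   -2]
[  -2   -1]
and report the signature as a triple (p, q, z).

step 0: pivot -3 → sign −
step 1: pivot 1/3 → sign +
signature = (1, 1, 0)

Answer: (1, 1, 0)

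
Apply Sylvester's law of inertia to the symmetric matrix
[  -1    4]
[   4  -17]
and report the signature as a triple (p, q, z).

Answer: (0, 2, 0)

Derivation:
step 0: pivot -1 → sign −
step 1: pivot -1 → sign −
signature = (0, 2, 0)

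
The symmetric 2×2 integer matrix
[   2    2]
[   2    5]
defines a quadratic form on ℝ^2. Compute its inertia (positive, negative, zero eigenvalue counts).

Answer: (2, 0, 0)

Derivation:
step 0: pivot 2 → sign +
step 1: pivot 3 → sign +
signature = (2, 0, 0)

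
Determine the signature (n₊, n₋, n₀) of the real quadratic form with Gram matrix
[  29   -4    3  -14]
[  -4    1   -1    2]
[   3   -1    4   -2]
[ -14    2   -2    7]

Answer: (4, 0, 0)

Derivation:
step 0: pivot 29 → sign +
step 1: pivot 13/29 → sign +
step 2: pivot 38/13 → sign +
step 3: pivot 3/19 → sign +
signature = (4, 0, 0)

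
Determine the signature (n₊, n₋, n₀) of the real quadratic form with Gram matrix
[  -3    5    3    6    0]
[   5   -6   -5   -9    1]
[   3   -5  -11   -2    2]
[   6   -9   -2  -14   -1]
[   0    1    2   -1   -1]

step 0: pivot -3 → sign −
step 1: pivot 7/3 → sign +
step 2: pivot -8 → sign −
step 3: pivot -3/7 → sign −
step 4: pivot -1/2 → sign −
signature = (1, 4, 0)

Answer: (1, 4, 0)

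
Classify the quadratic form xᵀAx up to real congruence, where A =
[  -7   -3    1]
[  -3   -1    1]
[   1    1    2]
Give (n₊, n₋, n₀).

Answer: (2, 1, 0)

Derivation:
step 0: pivot -7 → sign −
step 1: pivot 2/7 → sign +
step 2: pivot 1 → sign +
signature = (2, 1, 0)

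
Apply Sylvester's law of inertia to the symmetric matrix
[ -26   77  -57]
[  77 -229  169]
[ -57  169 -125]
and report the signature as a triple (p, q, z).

Answer: (0, 2, 1)

Derivation:
step 0: pivot -26 → sign −
step 1: pivot -25/26 → sign −
step 2: row/col 2 already zero → sign 0
signature = (0, 2, 1)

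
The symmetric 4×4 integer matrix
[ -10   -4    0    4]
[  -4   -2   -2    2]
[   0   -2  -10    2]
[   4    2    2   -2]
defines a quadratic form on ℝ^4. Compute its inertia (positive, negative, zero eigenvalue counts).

step 0: pivot -10 → sign −
step 1: pivot -2/5 → sign −
step 2: row/col 2 already zero → sign 0
step 3: row/col 3 already zero → sign 0
signature = (0, 2, 2)

Answer: (0, 2, 2)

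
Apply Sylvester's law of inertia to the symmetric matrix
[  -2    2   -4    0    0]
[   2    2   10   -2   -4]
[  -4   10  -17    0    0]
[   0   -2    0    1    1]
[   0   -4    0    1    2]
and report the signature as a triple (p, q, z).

Answer: (2, 2, 1)

Derivation:
step 0: pivot -2 → sign −
step 1: pivot 4 → sign +
step 2: pivot -18 → sign −
step 3: pivot 1/2 → sign +
step 4: row/col 4 already zero → sign 0
signature = (2, 2, 1)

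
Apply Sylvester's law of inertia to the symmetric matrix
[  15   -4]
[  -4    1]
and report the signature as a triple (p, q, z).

step 0: pivot 15 → sign +
step 1: pivot -1/15 → sign −
signature = (1, 1, 0)

Answer: (1, 1, 0)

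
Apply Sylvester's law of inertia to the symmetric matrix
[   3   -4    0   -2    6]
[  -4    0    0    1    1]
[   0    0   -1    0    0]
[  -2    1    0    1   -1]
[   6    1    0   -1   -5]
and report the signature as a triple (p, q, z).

Answer: (2, 3, 0)

Derivation:
step 0: pivot 3 → sign +
step 1: pivot -16/3 → sign −
step 2: pivot -1 → sign −
step 3: pivot 3/16 → sign +
step 4: pivot -2 → sign −
signature = (2, 3, 0)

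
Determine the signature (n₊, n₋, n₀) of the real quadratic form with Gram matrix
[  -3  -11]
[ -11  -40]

step 0: pivot -3 → sign −
step 1: pivot 1/3 → sign +
signature = (1, 1, 0)

Answer: (1, 1, 0)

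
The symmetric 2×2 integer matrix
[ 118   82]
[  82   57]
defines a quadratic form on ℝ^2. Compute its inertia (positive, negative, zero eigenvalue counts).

step 0: pivot 118 → sign +
step 1: pivot 1/59 → sign +
signature = (2, 0, 0)

Answer: (2, 0, 0)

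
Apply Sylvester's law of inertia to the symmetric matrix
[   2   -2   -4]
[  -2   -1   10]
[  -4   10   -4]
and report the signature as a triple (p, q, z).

Answer: (1, 1, 1)

Derivation:
step 0: pivot 2 → sign +
step 1: pivot -3 → sign −
step 2: row/col 2 already zero → sign 0
signature = (1, 1, 1)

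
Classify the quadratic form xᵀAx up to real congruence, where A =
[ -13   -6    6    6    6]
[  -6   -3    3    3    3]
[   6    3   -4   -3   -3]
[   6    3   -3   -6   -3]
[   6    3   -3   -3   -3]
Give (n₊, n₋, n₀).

Answer: (0, 4, 1)

Derivation:
step 0: pivot -13 → sign −
step 1: pivot -3/13 → sign −
step 2: pivot -1 → sign −
step 3: pivot -3 → sign −
step 4: row/col 4 already zero → sign 0
signature = (0, 4, 1)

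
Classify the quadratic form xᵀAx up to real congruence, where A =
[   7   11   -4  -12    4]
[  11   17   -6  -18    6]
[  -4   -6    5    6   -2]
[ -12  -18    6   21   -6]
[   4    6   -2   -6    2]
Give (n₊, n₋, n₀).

step 0: pivot 7 → sign +
step 1: pivot -2/7 → sign −
step 2: pivot 3 → sign +
step 3: pivot 3 → sign +
step 4: row/col 4 already zero → sign 0
signature = (3, 1, 1)

Answer: (3, 1, 1)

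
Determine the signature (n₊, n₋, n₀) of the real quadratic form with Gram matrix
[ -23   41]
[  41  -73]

step 0: pivot -23 → sign −
step 1: pivot 2/23 → sign +
signature = (1, 1, 0)

Answer: (1, 1, 0)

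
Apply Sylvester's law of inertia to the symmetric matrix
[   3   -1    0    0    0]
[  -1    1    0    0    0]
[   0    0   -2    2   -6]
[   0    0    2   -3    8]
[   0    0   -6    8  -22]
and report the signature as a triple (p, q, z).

Answer: (2, 2, 1)

Derivation:
step 0: pivot 3 → sign +
step 1: pivot 2/3 → sign +
step 2: pivot -2 → sign −
step 3: pivot -1 → sign −
step 4: row/col 4 already zero → sign 0
signature = (2, 2, 1)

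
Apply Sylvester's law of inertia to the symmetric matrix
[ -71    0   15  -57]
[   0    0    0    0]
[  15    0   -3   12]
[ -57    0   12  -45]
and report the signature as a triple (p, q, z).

step 0: pivot -71 → sign −
step 1: pivot 12/71 → sign +
step 2: pivot 3/4 → sign +
step 3: row/col 3 already zero → sign 0
signature = (2, 1, 1)

Answer: (2, 1, 1)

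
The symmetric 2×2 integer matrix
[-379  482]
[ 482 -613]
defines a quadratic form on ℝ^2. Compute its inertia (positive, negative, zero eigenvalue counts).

step 0: pivot -379 → sign −
step 1: pivot -3/379 → sign −
signature = (0, 2, 0)

Answer: (0, 2, 0)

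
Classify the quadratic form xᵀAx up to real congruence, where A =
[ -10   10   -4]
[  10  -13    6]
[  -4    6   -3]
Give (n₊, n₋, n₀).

step 0: pivot -10 → sign −
step 1: pivot -3 → sign −
step 2: pivot -1/15 → sign −
signature = (0, 3, 0)

Answer: (0, 3, 0)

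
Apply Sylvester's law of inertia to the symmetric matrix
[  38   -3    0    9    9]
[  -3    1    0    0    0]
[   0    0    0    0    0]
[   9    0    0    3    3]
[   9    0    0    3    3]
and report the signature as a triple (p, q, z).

step 0: pivot 38 → sign +
step 1: pivot 29/38 → sign +
step 2: pivot 6/29 → sign +
step 3: row/col 3 already zero → sign 0
step 4: row/col 4 already zero → sign 0
signature = (3, 0, 2)

Answer: (3, 0, 2)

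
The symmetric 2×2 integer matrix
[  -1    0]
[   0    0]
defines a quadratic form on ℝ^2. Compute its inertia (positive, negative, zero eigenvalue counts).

step 0: pivot -1 → sign −
step 1: row/col 1 already zero → sign 0
signature = (0, 1, 1)

Answer: (0, 1, 1)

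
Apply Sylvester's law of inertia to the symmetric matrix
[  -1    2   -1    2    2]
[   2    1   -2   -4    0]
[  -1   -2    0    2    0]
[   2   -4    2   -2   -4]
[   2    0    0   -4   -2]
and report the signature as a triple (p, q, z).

Answer: (2, 3, 0)

Derivation:
step 0: pivot -1 → sign −
step 1: pivot 5 → sign +
step 2: pivot -11/5 → sign −
step 3: pivot 2 → sign +
step 4: pivot -6/11 → sign −
signature = (2, 3, 0)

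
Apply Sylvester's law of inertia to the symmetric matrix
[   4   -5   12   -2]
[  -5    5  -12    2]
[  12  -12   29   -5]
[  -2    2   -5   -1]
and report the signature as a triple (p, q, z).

step 0: pivot 4 → sign +
step 1: pivot -5/4 → sign −
step 2: pivot 1/5 → sign +
step 3: pivot -2 → sign −
signature = (2, 2, 0)

Answer: (2, 2, 0)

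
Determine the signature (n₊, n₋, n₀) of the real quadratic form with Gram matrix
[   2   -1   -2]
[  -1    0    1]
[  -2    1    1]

step 0: pivot 2 → sign +
step 1: pivot -1/2 → sign −
step 2: pivot -1 → sign −
signature = (1, 2, 0)

Answer: (1, 2, 0)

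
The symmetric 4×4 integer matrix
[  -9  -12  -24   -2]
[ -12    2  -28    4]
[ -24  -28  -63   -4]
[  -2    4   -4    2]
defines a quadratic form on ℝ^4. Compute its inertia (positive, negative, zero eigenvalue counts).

Answer: (2, 2, 0)

Derivation:
step 0: pivot -9 → sign −
step 1: pivot 18 → sign +
step 2: pivot 1/9 → sign +
step 3: pivot -2/9 → sign −
signature = (2, 2, 0)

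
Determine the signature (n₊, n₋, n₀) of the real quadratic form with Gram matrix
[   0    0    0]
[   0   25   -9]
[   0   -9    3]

Answer: (1, 1, 1)

Derivation:
step 0: pivot 25 → sign +
step 1: pivot -6/25 → sign −
step 2: row/col 2 already zero → sign 0
signature = (1, 1, 1)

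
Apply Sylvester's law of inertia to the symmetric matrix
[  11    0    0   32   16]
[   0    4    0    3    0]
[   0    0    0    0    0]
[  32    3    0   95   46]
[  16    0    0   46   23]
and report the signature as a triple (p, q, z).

Answer: (3, 1, 1)

Derivation:
step 0: pivot 11 → sign +
step 1: pivot 4 → sign +
step 2: pivot -15/44 → sign −
step 3: pivot 3/5 → sign +
step 4: row/col 4 already zero → sign 0
signature = (3, 1, 1)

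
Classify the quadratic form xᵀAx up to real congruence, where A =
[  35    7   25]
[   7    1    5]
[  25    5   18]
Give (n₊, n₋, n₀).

step 0: pivot 35 → sign +
step 1: pivot -2/5 → sign −
step 2: pivot 1/7 → sign +
signature = (2, 1, 0)

Answer: (2, 1, 0)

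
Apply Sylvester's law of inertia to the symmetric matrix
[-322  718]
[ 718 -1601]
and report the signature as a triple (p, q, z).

Answer: (1, 1, 0)

Derivation:
step 0: pivot -322 → sign −
step 1: pivot 1/161 → sign +
signature = (1, 1, 0)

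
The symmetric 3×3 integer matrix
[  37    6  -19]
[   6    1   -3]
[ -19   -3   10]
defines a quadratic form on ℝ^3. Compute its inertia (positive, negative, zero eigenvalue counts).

Answer: (2, 0, 1)

Derivation:
step 0: pivot 37 → sign +
step 1: pivot 1/37 → sign +
step 2: row/col 2 already zero → sign 0
signature = (2, 0, 1)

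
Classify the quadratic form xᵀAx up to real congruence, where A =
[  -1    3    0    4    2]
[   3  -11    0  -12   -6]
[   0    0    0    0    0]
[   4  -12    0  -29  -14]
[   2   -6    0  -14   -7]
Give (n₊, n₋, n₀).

Answer: (0, 4, 1)

Derivation:
step 0: pivot -1 → sign −
step 1: pivot -2 → sign −
step 2: pivot -13 → sign −
step 3: pivot -3/13 → sign −
step 4: row/col 4 already zero → sign 0
signature = (0, 4, 1)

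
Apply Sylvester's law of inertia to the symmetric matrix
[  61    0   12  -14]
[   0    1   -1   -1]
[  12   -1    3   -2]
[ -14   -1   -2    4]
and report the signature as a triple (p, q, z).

step 0: pivot 61 → sign +
step 1: pivot 1 → sign +
step 2: pivot -22/61 → sign −
step 3: pivot -1/22 → sign −
signature = (2, 2, 0)

Answer: (2, 2, 0)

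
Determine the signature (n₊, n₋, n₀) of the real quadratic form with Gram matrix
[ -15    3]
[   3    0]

Answer: (1, 1, 0)

Derivation:
step 0: pivot -15 → sign −
step 1: pivot 3/5 → sign +
signature = (1, 1, 0)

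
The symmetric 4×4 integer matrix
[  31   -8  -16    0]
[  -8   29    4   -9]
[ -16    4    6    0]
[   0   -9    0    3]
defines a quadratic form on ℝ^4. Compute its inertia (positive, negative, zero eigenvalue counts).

Answer: (2, 2, 0)

Derivation:
step 0: pivot 31 → sign +
step 1: pivot 835/31 → sign +
step 2: pivot -1886/835 → sign −
step 3: pivot -6/943 → sign −
signature = (2, 2, 0)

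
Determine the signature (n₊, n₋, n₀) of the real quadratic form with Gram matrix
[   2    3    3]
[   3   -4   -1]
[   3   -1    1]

Answer: (2, 1, 0)

Derivation:
step 0: pivot 2 → sign +
step 1: pivot -17/2 → sign −
step 2: pivot 1/17 → sign +
signature = (2, 1, 0)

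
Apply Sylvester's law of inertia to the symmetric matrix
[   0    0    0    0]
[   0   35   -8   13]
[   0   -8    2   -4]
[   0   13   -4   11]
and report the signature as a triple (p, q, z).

step 0: pivot 35 → sign +
step 1: pivot 6/35 → sign +
step 2: row/col 2 already zero → sign 0
step 3: row/col 3 already zero → sign 0
signature = (2, 0, 2)

Answer: (2, 0, 2)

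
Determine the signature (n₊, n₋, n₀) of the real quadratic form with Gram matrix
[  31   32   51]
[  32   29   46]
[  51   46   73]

step 0: pivot 31 → sign +
step 1: pivot -125/31 → sign −
step 2: pivot 6/125 → sign +
signature = (2, 1, 0)

Answer: (2, 1, 0)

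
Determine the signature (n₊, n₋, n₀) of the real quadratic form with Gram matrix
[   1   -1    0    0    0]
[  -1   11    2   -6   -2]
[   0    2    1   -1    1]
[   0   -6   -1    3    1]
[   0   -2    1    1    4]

Answer: (4, 1, 0)

Derivation:
step 0: pivot 1 → sign +
step 1: pivot 10 → sign +
step 2: pivot 3/5 → sign +
step 3: pivot -2/3 → sign −
step 4: pivot 1 → sign +
signature = (4, 1, 0)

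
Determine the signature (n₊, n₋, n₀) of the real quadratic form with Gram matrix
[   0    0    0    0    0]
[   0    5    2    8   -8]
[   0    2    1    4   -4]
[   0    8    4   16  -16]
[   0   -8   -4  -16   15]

step 0: pivot 5 → sign +
step 1: pivot 1/5 → sign +
step 2: pivot -1 → sign −
step 3: row/col 3 already zero → sign 0
step 4: row/col 4 already zero → sign 0
signature = (2, 1, 2)

Answer: (2, 1, 2)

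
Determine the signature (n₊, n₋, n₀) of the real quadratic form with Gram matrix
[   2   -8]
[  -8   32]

Answer: (1, 0, 1)

Derivation:
step 0: pivot 2 → sign +
step 1: row/col 1 already zero → sign 0
signature = (1, 0, 1)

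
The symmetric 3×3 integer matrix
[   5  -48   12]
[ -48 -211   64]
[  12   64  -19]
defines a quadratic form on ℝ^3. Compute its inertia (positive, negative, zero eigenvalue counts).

step 0: pivot 5 → sign +
step 1: pivot -3359/5 → sign −
step 2: pivot 3/3359 → sign +
signature = (2, 1, 0)

Answer: (2, 1, 0)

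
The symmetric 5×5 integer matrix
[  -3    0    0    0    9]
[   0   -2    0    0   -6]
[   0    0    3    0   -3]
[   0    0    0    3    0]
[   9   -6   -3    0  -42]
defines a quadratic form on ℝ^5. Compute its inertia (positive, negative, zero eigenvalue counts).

step 0: pivot -3 → sign −
step 1: pivot -2 → sign −
step 2: pivot 3 → sign +
step 3: pivot 3 → sign +
step 4: row/col 4 already zero → sign 0
signature = (2, 2, 1)

Answer: (2, 2, 1)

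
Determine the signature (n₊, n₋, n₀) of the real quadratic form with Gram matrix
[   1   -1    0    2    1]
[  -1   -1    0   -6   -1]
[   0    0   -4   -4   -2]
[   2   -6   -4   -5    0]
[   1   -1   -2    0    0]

step 0: pivot 1 → sign +
step 1: pivot -2 → sign −
step 2: pivot -4 → sign −
step 3: pivot 3 → sign +
step 4: row/col 4 already zero → sign 0
signature = (2, 2, 1)

Answer: (2, 2, 1)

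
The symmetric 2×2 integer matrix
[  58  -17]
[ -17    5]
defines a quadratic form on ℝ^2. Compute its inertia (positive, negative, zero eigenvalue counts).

step 0: pivot 58 → sign +
step 1: pivot 1/58 → sign +
signature = (2, 0, 0)

Answer: (2, 0, 0)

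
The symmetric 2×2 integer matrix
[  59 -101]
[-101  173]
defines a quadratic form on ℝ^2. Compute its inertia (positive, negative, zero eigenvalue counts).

step 0: pivot 59 → sign +
step 1: pivot 6/59 → sign +
signature = (2, 0, 0)

Answer: (2, 0, 0)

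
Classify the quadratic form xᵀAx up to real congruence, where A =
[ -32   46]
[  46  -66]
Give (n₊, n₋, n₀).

step 0: pivot -32 → sign −
step 1: pivot 1/8 → sign +
signature = (1, 1, 0)

Answer: (1, 1, 0)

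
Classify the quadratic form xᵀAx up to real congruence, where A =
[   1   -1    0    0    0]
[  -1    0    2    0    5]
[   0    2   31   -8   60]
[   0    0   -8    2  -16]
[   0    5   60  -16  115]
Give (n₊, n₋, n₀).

step 0: pivot 1 → sign +
step 1: pivot -1 → sign −
step 2: pivot 35 → sign +
step 3: pivot 6/35 → sign +
step 4: row/col 4 already zero → sign 0
signature = (3, 1, 1)

Answer: (3, 1, 1)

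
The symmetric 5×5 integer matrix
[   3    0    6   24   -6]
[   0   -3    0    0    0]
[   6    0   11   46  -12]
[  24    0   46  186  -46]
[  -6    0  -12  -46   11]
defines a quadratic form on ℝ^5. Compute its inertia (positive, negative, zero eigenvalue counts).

step 0: pivot 3 → sign +
step 1: pivot -3 → sign −
step 2: pivot -1 → sign −
step 3: pivot -2 → sign −
step 4: pivot 1 → sign +
signature = (2, 3, 0)

Answer: (2, 3, 0)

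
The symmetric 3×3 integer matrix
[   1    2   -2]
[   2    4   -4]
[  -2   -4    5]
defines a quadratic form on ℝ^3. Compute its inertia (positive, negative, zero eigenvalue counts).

step 0: pivot 1 → sign +
step 1: pivot 1 → sign +
step 2: row/col 2 already zero → sign 0
signature = (2, 0, 1)

Answer: (2, 0, 1)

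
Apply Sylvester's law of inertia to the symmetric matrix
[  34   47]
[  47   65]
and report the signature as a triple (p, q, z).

Answer: (2, 0, 0)

Derivation:
step 0: pivot 34 → sign +
step 1: pivot 1/34 → sign +
signature = (2, 0, 0)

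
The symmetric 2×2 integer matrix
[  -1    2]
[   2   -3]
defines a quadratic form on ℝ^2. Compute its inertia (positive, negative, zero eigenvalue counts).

Answer: (1, 1, 0)

Derivation:
step 0: pivot -1 → sign −
step 1: pivot 1 → sign +
signature = (1, 1, 0)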